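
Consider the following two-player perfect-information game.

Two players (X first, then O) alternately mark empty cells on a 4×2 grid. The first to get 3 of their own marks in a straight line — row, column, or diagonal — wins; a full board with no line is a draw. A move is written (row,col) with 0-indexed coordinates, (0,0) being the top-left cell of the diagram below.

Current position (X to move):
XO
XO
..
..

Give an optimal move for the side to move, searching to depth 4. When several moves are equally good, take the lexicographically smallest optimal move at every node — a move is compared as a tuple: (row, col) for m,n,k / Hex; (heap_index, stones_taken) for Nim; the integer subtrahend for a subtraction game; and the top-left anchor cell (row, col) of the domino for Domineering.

ply 1, X at XO/XO/../.. | (2,0)=+1→XO/XO/X./..*; (2,1)=+0→XO/XO/.X/..; (3,0)=-1→XO/XO/../X.; (3,1)=-1→XO/XO/../.X
ply 2: XO/XO/X./.. is terminal -1 (O); from XO/XO/../.. depth 4

X's best at [XO/XO/../..]: (2,0)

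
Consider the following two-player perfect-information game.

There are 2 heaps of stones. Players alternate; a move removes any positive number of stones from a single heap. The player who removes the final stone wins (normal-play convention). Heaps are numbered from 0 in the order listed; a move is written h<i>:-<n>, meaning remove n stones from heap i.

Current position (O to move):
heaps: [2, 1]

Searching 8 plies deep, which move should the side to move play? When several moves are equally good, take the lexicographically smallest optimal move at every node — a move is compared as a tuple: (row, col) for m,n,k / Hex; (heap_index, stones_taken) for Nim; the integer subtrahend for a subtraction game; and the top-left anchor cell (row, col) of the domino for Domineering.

O's best at [(2,1)]: h0:-1

ply 1, O at (2,1) | h0:-1=+1→(1,1)*; h0:-2=-1→(0,1); h1:-1=-1→(2,0)
ply 2, X at (1,1) | h0:-1=-1→(0,1)*; h1:-1=-1→(1,0)
ply 3, O at (0,1) | h1:-1=+1→(0,0)*
ply 4: (0,0) is terminal -1 (X); from (2,1) depth 8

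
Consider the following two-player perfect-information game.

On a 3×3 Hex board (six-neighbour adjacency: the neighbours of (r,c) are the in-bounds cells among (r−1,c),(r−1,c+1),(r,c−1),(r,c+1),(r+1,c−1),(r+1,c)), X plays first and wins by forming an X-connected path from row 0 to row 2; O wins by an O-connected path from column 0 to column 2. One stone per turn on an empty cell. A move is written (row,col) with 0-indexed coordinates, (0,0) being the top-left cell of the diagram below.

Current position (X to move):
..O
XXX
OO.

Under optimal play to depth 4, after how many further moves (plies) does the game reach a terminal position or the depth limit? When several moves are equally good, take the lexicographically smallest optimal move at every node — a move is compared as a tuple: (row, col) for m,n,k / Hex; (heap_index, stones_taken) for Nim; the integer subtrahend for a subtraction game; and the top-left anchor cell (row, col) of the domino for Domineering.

[..O/XXX/OO.] X move#1: (0,0):-1/X.O/XXX/OO., (0,1):-1/.XO/XXX/OO., (2,2):+1/..O/XXX/OOX*
[..O/XXX/OOX] O move#2: (0,0):-1/O.O/XXX/OOX*, (0,1):-1/.OO/XXX/OOX
[O.O/XXX/OOX] X move#3: (0,1):+1/OXO/XXX/OOX*
[OXO/XXX/OOX] end (terminal -1, O#4); searched ..O/XXX/OO. to 4

PV length from [..O/XXX/OO.]: 3 plies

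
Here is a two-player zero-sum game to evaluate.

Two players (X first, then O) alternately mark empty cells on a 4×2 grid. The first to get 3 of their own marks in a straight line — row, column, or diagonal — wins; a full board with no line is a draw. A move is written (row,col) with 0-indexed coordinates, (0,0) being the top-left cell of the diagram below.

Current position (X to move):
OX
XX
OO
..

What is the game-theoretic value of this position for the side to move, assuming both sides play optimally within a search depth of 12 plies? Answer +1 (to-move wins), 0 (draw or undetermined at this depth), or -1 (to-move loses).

ply 1, X at OX/XX/OO/.. | (3,0)=+0→OX/XX/OO/X.*; (3,1)=+0→OX/XX/OO/.X
ply 2, O at OX/XX/OO/X. | (3,1)=+0→OX/XX/OO/XO*
ply 3: OX/XX/OO/XO is terminal +0 (X); from OX/XX/OO/.. depth 12

value(OX/XX/OO/.., X) = 0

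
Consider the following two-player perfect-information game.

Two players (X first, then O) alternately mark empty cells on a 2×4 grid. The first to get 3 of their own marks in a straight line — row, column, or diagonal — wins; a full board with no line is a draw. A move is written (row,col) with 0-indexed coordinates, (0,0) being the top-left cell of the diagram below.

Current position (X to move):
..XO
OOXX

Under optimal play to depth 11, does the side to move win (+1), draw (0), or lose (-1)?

value(..XO/OOXX, X) = 0

[..XO/OOXX] X move#1: (0,0):+0/X.XO/OOXX*, (0,1):+0/.XXO/OOXX
[X.XO/OOXX] O move#2: (0,1):+0/XOXO/OOXX*
[XOXO/OOXX] end (terminal +0, X#3); searched ..XO/OOXX to 11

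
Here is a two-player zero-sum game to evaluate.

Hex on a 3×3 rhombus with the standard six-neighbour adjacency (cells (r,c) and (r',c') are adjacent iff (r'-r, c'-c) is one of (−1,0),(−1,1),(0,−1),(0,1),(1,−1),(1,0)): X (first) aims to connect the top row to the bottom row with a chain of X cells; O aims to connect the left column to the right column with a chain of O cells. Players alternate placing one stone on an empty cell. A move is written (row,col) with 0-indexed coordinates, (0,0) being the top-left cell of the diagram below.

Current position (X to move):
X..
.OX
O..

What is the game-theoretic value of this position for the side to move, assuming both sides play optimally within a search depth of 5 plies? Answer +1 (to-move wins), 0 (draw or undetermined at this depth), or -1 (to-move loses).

value(X../.OX/O.., X) = +1

[X../.OX/O..] X move#1: (0,1):-1/XX./.OX/O.., (0,2):+1/X.X/.OX/O..*, (1,0):-1/X../XOX/O.., (2,1):-1/X../.OX/OX., (2,2):-1/X../.OX/O.X
[X.X/.OX/O..] O move#2: (0,1):-1/XOX/.OX/O..*, (1,0):-1/X.X/OOX/O.., (2,1):-1/X.X/.OX/OO., (2,2):-1/X.X/.OX/O.O
[XOX/.OX/O..] X move#3: (1,0):+1/XOX/XOX/O..*, (2,1):+1/XOX/.OX/OX., (2,2):+1/XOX/.OX/O.X
[XOX/XOX/O..] O move#4: (2,1):-1/XOX/XOX/OO.*, (2,2):-1/XOX/XOX/O.O
[XOX/XOX/OO.] X move#5: (2,2):+1/XOX/XOX/OOX*
[XOX/XOX/OOX] end (terminal -1, O#6); searched X../.OX/O.. to 5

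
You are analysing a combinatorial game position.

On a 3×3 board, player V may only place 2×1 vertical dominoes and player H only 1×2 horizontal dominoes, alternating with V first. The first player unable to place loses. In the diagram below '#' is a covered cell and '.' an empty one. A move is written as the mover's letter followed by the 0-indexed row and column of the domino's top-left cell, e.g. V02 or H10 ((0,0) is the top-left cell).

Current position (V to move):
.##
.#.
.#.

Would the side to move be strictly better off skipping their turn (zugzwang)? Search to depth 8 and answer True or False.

ply 1, V at .##/.#./.#. | V00=+1→###/##./.#.*; V10=+1→.##/##./##.; V12=+1→.##/.##/.##
ply 2: ###/##./.#. is terminal -1 (H); from .##/.#./.#. depth 8
pass branch (H moves first from the same position):
  | ply 1: .##/.#./.#. is terminal -1 (H); from .##/.#./.#. depth 8
V moving scores +1; V passing scores +1

zugzwang(.##/.#./.#., V) = False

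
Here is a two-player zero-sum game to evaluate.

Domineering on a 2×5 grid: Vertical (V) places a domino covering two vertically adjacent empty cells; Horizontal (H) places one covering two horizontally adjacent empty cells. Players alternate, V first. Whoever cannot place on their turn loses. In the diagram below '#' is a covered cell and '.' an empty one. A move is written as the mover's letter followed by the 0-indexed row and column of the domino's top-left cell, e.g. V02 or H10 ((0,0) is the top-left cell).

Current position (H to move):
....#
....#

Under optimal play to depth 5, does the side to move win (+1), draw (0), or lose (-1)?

value(....#/....#, H) = +1

ply 1, H at ....#/....# | H00=-1→##..#/....#; H01=+1→.##.#/....#*; H02=-1→..###/....#; H10=-1→....#/##..#; H11=+1→....#/.##.#; H12=-1→....#/..###
ply 2, V at .##.#/....# | V00=-1→###.#/#...#*; V03=-1→.####/...##
ply 3, H at ###.#/#...# | H11=-1→###.#/###.#; H12=+1→###.#/#.###*
ply 4: ###.#/#.### is terminal -1 (V); from ....#/....# depth 5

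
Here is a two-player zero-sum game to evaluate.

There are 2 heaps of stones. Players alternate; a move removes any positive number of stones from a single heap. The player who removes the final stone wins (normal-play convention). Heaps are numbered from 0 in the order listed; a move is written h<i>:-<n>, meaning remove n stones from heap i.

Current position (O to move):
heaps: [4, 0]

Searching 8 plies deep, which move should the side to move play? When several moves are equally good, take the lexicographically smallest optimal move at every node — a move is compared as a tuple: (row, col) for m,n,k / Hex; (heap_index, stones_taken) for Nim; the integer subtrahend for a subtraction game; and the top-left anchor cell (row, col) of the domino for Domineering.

[(4,0)] O move#1: h0:-1:-1/(3,0), h0:-2:-1/(2,0), h0:-3:-1/(1,0), h0:-4:+1/(0,0)*
[(0,0)] end (terminal -1, X#2); searched (4,0) to 8

O's best at [(4,0)]: h0:-4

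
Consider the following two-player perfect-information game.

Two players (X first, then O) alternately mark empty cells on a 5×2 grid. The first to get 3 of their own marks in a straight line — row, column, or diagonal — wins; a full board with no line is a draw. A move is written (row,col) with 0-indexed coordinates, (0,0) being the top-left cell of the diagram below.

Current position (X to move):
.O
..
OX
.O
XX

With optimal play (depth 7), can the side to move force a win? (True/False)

X winning at [.O/../OX/.O/XX]: False

ply 1, X at .O/../OX/.O/XX | (0,0)=+0→XO/../OX/.O/XX*; (1,0)=+0→.O/X./OX/.O/XX; (1,1)=-1→.O/.X/OX/.O/XX; (3,0)=+0→.O/../OX/XO/XX
ply 2, O at XO/../OX/.O/XX | (1,0)=+0→XO/O./OX/.O/XX*; (1,1)=+0→XO/.O/OX/.O/XX; (3,0)=+0→XO/../OX/OO/XX
ply 3, X at XO/O./OX/.O/XX | (1,1)=-1→XO/OX/OX/.O/XX; (3,0)=+0→XO/O./OX/XO/XX*
ply 4, O at XO/O./OX/XO/XX | (1,1)=+0→XO/OO/OX/XO/XX*
ply 5: XO/OO/OX/XO/XX is terminal +0 (X); from .O/../OX/.O/XX depth 7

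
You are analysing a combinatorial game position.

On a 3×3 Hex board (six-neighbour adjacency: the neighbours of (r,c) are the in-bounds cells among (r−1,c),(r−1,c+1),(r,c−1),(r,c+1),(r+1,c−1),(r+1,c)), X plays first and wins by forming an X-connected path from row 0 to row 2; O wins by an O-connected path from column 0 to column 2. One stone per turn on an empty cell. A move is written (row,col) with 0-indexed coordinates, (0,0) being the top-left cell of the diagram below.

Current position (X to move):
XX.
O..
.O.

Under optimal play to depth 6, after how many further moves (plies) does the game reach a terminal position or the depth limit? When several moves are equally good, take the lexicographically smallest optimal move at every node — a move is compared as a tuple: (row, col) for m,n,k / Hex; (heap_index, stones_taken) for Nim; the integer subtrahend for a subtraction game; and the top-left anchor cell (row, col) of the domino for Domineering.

PV length from [XX./O../.O.]: 4 plies

p1 X@[XX./O../.O.]: (0,2)[XXX/O../.O.]-1* (1,1)[XX./OX./.O.]-1 (1,2)[XX./O.X/.O.]-1 (2,0)[XX./O../XO.]-1 (2,2)[XX./O../.OX]-1
p2 O@[XXX/O../.O.]: (1,1)[XXX/OO./.O.]+1* (1,2)[XXX/O.O/.O.]+1 (2,0)[XXX/O../OO.]+1 (2,2)[XXX/O../.OO]+1
p3 X@[XXX/OO./.O.]: (1,2)[XXX/OOX/.O.]-1* (2,0)[XXX/OO./XO.]-1 (2,2)[XXX/OO./.OX]-1
p4 O@[XXX/OOX/.O.]: (2,0)[XXX/OOX/OO.]-1 (2,2)[XXX/OOX/.OO]+1*
p5 X@[XXX/OOX/.OO] terminal -1; root [XX./O../.O.] d6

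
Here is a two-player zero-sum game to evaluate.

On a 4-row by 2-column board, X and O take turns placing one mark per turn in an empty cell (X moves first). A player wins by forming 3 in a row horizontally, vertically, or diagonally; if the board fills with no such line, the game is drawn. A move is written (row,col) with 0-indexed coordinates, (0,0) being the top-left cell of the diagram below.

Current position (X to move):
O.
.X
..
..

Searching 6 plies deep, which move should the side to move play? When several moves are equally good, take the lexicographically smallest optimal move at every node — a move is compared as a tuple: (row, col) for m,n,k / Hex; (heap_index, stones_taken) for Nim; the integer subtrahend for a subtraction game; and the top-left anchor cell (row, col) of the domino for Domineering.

X's best at [O./.X/../..]: (2,1)

[O./.X/../..] X move#1: (0,1):+0/OX/.X/../.., (1,0):+0/O./XX/../.., (2,0):+0/O./.X/X./.., (2,1):+1/O./.X/.X/..*, (3,0):+0/O./.X/../X., (3,1):+0/O./.X/../.X
[O./.X/.X/..] O move#2: (0,1):-1/OO/.X/.X/..*, (1,0):-1/O./OX/.X/.., (2,0):-1/O./.X/OX/.., (3,0):-1/O./.X/.X/O., (3,1):-1/O./.X/.X/.O
[OO/.X/.X/..] X move#3: (1,0):+0/OO/XX/.X/.., (2,0):+0/OO/.X/XX/.., (3,0):+0/OO/.X/.X/X., (3,1):+1/OO/.X/.X/.X*
[OO/.X/.X/.X] end (terminal -1, O#4); searched O./.X/../.. to 6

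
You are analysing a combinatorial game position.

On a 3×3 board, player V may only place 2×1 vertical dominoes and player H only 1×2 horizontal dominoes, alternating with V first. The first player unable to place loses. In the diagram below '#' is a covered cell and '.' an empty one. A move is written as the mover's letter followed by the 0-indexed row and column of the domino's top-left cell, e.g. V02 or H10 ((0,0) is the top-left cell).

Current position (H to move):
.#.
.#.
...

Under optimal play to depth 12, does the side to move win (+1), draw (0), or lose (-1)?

value(.#./.#./..., H) = -1

ply 1, H at .#./.#./... | H20=-1→.#./.#./##.*; H21=-1→.#./.#./.##
ply 2, V at .#./.#./##. | V00=+1→##./##./##.*; V02=+1→.##/.##/##.; V12=+1→.#./.##/###
ply 3: ##./##./##. is terminal -1 (H); from .#./.#./... depth 12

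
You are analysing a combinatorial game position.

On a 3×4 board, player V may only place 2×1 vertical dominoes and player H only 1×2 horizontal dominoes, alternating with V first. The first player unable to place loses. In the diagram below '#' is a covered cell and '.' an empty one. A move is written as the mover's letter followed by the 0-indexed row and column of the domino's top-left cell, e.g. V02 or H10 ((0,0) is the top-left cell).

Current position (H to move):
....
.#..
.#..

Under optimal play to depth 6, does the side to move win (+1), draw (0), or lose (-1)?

value(..../.#../.#.., H) = +1

p1 H@[..../.#../.#..]: H00[##../.#../.#..]-1 H01[.##./.#../.#..]-1 H02[..##/.#../.#..]-1 H12[..../.###/.#..]+1* H22[..../.#../.###]-1
p2 V@[..../.###/.#..]: V00[#.../####/.#..]-1* V10[..../####/##..]-1
p3 H@[#.../####/.#..]: H01[###./####/.#..]+1* H02[#.##/####/.#..]+1 H22[#.../####/.###]+1
p4 V@[###./####/.#..] terminal -1; root [..../.#../.#..] d6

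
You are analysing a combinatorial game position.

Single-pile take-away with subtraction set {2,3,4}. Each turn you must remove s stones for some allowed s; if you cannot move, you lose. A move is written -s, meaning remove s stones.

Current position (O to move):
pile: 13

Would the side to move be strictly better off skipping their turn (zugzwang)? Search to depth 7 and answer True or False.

zugzwang(13, O) = True

ply 1, O at 13 | -2=-1→11*; -3=-1→10; -4=-1→9
ply 2, X at 11 | -2=-1→9; -3=-1→8; -4=+1→7*
ply 3, O at 7 | -2=-1→5*; -3=-1→4; -4=-1→3
ply 4, X at 5 | -2=-1→3; -3=-1→2; -4=+1→1*
ply 5: 1 is terminal -1 (O); from 13 depth 7
pass branch (X moves first from the same position):
  | ply 1, X at 13 | -2=-1→11*; -3=-1→10; -4=-1→9
  | ply 2, O at 11 | -2=-1→9; -3=-1→8; -4=+1→7*
  | ply 3, X at 7 | -2=-1→5*; -3=-1→4; -4=-1→3
  | ply 4, O at 5 | -2=-1→3; -3=-1→2; -4=+1→1*
  | ply 5: 1 is terminal -1 (X); from 13 depth 7
O moving scores -1; O passing scores +1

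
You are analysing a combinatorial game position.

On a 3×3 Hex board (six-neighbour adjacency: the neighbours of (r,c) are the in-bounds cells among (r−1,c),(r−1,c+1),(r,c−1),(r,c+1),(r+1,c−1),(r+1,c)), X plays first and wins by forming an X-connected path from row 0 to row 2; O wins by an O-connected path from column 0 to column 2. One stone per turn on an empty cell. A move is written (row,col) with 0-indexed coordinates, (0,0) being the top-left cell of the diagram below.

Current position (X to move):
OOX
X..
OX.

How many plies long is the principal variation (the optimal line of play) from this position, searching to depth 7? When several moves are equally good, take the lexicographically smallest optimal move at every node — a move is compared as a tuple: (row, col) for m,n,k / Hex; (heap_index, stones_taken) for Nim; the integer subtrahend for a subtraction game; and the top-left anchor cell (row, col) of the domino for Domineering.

PV length from [OOX/X../OX.]: 1 ply

[OOX/X../OX.] X move#1: (1,1):+1/OOX/XX./OX.*, (1,2):+1/OOX/X.X/OX., (2,2):+1/OOX/X../OXX
[OOX/XX./OX.] end (terminal -1, O#2); searched OOX/X../OX. to 7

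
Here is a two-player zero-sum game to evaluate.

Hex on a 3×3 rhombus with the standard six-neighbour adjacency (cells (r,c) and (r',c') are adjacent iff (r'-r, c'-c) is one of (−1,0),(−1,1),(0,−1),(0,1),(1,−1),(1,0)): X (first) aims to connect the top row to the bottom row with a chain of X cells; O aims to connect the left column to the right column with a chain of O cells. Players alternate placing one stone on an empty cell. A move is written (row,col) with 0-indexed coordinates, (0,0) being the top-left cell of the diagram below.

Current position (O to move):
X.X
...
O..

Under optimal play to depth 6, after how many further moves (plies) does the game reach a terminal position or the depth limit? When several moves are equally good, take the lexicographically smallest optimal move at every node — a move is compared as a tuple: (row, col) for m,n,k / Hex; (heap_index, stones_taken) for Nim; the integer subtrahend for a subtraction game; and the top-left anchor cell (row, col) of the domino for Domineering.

p1 O@[X.X/.../O..]: (0,1)[XOX/.../O..]-1 (1,0)[X.X/O../O..]-1 (1,1)[X.X/.O./O..]-1 (1,2)[X.X/..O/O..]+1* (2,1)[X.X/.../OO.]+1 (2,2)[X.X/.../O.O]-1
p2 X@[X.X/..O/O..]: (0,1)[XXX/..O/O..]-1* (1,0)[X.X/X.O/O..]-1 (1,1)[X.X/.XO/O..]-1 (2,1)[X.X/..O/OX.]-1 (2,2)[X.X/..O/O.X]-1
p3 O@[XXX/..O/O..]: (1,0)[XXX/O.O/O..]+1* (1,1)[XXX/.OO/O..]+1 (2,1)[XXX/..O/OO.]+1 (2,2)[XXX/..O/O.O]+1
p4 X@[XXX/O.O/O..]: (1,1)[XXX/OXO/O..]-1* (2,1)[XXX/O.O/OX.]-1 (2,2)[XXX/O.O/O.X]-1
p5 O@[XXX/OXO/O..]: (2,1)[XXX/OXO/OO.]+1* (2,2)[XXX/OXO/O.O]-1
p6 X@[XXX/OXO/OO.] terminal -1; root [X.X/.../O..] d6

PV length from [X.X/.../O..]: 5 plies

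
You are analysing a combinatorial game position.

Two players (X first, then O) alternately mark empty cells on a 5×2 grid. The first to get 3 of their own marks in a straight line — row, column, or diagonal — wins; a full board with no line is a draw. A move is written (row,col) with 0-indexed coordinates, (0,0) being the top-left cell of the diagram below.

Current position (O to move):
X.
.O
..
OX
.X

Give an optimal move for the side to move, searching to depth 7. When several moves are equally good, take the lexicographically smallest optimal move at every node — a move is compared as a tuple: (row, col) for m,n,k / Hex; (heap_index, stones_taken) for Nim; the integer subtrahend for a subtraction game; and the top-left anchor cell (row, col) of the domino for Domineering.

p1 O@[X./.O/../OX/.X]: (0,1)[XO/.O/../OX/.X]-1 (1,0)[X./OO/../OX/.X]-1 (2,0)[X./.O/O./OX/.X]-1 (2,1)[X./.O/.O/OX/.X]+1* (4,0)[X./.O/../OX/OX]-1
p2 X@[X./.O/.O/OX/.X]: (0,1)[XX/.O/.O/OX/.X]-1* (1,0)[X./XO/.O/OX/.X]-1 (2,0)[X./.O/XO/OX/.X]-1 (4,0)[X./.O/.O/OX/XX]-1
p3 O@[XX/.O/.O/OX/.X]: (1,0)[XX/OO/.O/OX/.X]+0 (2,0)[XX/.O/OO/OX/.X]+1* (4,0)[XX/.O/.O/OX/OX]+0
p4 X@[XX/.O/OO/OX/.X]: (1,0)[XX/XO/OO/OX/.X]-1* (4,0)[XX/.O/OO/OX/XX]-1
p5 O@[XX/XO/OO/OX/.X]: (4,0)[XX/XO/OO/OX/OX]+1*
p6 X@[XX/XO/OO/OX/OX] terminal -1; root [X./.O/../OX/.X] d7

O's best at [X./.O/../OX/.X]: (2,1)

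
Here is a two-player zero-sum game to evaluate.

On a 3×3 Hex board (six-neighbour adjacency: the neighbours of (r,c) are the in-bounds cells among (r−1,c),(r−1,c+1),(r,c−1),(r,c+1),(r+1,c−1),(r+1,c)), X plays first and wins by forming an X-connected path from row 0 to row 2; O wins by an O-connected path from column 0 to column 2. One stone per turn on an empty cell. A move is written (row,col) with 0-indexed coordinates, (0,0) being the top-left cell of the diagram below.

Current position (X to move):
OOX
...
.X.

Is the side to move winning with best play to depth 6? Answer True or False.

X winning at [OOX/.../.X.]: True

[OOX/.../.X.] X move#1: (1,0):+1/OOX/X../.X.*, (1,1):+1/OOX/.X./.X., (1,2):+1/OOX/..X/.X., (2,0):+1/OOX/.../XX., (2,2):+1/OOX/.../.XX
[OOX/X../.X.] O move#2: (1,1):-1/OOX/XO./.X.*, (1,2):-1/OOX/X.O/.X., (2,0):-1/OOX/X../OX., (2,2):-1/OOX/X../.XO
[OOX/XO./.X.] X move#3: (1,2):+1/OOX/XOX/.X.*, (2,0):-1/OOX/XO./XX., (2,2):-1/OOX/XO./.XX
[OOX/XOX/.X.] end (terminal -1, O#4); searched OOX/.../.X. to 6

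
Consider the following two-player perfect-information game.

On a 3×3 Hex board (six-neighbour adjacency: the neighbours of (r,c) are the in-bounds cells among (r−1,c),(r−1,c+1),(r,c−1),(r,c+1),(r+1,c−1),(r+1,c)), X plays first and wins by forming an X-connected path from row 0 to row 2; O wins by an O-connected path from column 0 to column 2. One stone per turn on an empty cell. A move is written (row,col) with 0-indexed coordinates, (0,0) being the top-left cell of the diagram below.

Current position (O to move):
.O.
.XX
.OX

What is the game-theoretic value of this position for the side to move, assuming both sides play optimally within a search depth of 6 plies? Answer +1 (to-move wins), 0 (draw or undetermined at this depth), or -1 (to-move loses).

ply 1, O at .O./.XX/.OX | (0,0)=-1→OO./.XX/.OX; (0,2)=+1→.OO/.XX/.OX*; (1,0)=-1→.O./OXX/.OX; (2,0)=-1→.O./.XX/OOX
ply 2, X at .OO/.XX/.OX | (0,0)=-1→XOO/.XX/.OX*; (1,0)=-1→.OO/XXX/.OX; (2,0)=-1→.OO/.XX/XOX
ply 3, O at XOO/.XX/.OX | (1,0)=+1→XOO/OXX/.OX*; (2,0)=-1→XOO/.XX/OOX
ply 4: XOO/OXX/.OX is terminal -1 (X); from .O./.XX/.OX depth 6

value(.O./.XX/.OX, O) = +1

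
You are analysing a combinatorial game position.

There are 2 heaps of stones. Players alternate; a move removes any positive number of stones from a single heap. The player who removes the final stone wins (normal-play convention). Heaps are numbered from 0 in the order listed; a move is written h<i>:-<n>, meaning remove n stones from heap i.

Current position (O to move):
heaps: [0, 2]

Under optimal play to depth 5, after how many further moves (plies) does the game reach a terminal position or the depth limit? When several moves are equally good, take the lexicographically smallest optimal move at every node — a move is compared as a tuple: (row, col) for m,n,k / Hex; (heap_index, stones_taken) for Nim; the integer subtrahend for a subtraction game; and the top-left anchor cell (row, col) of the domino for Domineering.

[(0,2)] O move#1: h1:-1:-1/(0,1), h1:-2:+1/(0,0)*
[(0,0)] end (terminal -1, X#2); searched (0,2) to 5

PV length from [(0,2)]: 1 ply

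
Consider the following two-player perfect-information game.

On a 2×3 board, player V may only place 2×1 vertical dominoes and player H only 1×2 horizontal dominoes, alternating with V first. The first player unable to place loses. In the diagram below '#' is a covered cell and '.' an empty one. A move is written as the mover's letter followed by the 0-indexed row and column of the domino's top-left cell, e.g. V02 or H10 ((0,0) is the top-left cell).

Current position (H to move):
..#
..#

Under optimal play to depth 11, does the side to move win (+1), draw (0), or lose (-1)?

value(..#/..#, H) = +1

[..#/..#] H move#1: H00:+1/###/..#*, H10:+1/..#/###
[###/..#] end (terminal -1, V#2); searched ..#/..# to 11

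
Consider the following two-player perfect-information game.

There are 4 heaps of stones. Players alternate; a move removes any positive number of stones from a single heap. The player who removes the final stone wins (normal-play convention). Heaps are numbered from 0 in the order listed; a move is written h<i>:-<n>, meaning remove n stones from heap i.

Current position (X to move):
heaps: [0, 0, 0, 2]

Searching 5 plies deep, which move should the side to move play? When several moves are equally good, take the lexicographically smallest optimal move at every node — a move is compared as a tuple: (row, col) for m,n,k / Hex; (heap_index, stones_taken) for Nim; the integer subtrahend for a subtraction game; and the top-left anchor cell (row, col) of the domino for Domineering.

ply 1, X at (0,0,0,2) | h3:-1=-1→(0,0,0,1); h3:-2=+1→(0,0,0,0)*
ply 2: (0,0,0,0) is terminal -1 (O); from (0,0,0,2) depth 5

X's best at [(0,0,0,2)]: h3:-2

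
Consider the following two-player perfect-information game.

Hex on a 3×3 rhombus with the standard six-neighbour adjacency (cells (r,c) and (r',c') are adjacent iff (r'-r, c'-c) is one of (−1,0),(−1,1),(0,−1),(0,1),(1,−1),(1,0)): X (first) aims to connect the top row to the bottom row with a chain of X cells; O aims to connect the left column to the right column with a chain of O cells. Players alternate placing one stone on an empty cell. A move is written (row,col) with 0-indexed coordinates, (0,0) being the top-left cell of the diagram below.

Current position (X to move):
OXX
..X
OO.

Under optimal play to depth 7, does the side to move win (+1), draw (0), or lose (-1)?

value(OXX/..X/OO., X) = +1

p1 X@[OXX/..X/OO.]: (1,0)[OXX/X.X/OO.]-1 (1,1)[OXX/.XX/OO.]-1 (2,2)[OXX/..X/OOX]+1*
p2 O@[OXX/..X/OOX] terminal -1; root [OXX/..X/OO.] d7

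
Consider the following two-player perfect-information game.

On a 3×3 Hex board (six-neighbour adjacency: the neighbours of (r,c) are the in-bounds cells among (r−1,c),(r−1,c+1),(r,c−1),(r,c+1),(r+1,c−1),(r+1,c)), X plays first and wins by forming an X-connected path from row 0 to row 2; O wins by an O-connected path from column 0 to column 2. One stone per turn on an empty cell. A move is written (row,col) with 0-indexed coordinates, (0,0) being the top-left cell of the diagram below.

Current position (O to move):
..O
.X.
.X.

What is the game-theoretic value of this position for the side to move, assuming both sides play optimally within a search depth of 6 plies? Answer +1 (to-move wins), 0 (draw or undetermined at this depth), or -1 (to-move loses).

value(..O/.X./.X., O) = +1

p1 O@[..O/.X./.X.]: (0,0)[O.O/.X./.X.]-1 (0,1)[.OO/.X./.X.]+1* (1,0)[..O/OX./.X.]-1 (1,2)[..O/.XO/.X.]-1 (2,0)[..O/.X./OX.]-1 (2,2)[..O/.X./.XO]-1
p2 X@[.OO/.X./.X.]: (0,0)[XOO/.X./.X.]-1* (1,0)[.OO/XX./.X.]-1 (1,2)[.OO/.XX/.X.]-1 (2,0)[.OO/.X./XX.]-1 (2,2)[.OO/.X./.XX]-1
p3 O@[XOO/.X./.X.]: (1,0)[XOO/OX./.X.]+1* (1,2)[XOO/.XO/.X.]-1 (2,0)[XOO/.X./OX.]-1 (2,2)[XOO/.X./.XO]-1
p4 X@[XOO/OX./.X.] terminal -1; root [..O/.X./.X.] d6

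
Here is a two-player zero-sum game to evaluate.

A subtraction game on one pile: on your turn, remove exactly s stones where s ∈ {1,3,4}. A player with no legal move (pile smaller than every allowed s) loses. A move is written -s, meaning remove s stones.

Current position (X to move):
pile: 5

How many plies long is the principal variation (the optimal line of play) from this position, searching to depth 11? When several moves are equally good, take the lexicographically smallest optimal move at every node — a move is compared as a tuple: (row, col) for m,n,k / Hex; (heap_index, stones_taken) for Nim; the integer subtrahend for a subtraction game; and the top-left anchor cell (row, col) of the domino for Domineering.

[5] X move#1: -1:-1/4, -3:+1/2*, -4:-1/1
[2] O move#2: -1:-1/1*
[1] X move#3: -1:+1/0*
[0] end (terminal -1, O#4); searched 5 to 11

PV length from [5]: 3 plies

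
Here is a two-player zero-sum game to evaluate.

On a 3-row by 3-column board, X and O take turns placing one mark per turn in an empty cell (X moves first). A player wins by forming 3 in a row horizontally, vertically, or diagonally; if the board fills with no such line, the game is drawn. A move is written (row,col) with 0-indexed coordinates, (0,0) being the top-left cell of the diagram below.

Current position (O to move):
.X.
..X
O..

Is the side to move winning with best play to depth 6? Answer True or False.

O winning at [.X./..X/O..]: True

[.X./..X/O..] O move#1: (0,0):+1/OX./..X/O..*, (0,2):-1/.XO/..X/O.., (1,0):-1/.X./O.X/O.., (1,1):-1/.X./.OX/O.., (2,1):-1/.X./..X/OO., (2,2):+1/.X./..X/O.O
[OX./..X/O..] X move#2: (0,2):-1/OXX/..X/O..*, (1,0):-1/OX./X.X/O.., (1,1):-1/OX./.XX/O.., (2,1):-1/OX./..X/OX., (2,2):-1/OX./..X/O.X
[OXX/..X/O..] O move#3: (1,0):+1/OXX/O.X/O..*, (1,1):-1/OXX/.OX/O.., (2,1):-1/OXX/..X/OO., (2,2):+1/OXX/..X/O.O
[OXX/O.X/O..] end (terminal -1, X#4); searched .X./..X/O.. to 6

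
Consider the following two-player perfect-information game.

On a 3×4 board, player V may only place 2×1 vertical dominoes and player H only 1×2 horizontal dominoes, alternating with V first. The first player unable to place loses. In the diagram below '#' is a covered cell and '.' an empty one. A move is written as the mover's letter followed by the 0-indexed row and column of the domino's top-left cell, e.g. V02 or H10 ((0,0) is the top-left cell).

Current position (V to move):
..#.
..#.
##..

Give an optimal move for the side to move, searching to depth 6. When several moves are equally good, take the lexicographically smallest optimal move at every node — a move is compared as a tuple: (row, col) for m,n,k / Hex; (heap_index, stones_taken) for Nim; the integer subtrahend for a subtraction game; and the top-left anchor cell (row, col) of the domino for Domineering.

V's best at [..#./..#./##..]: V00

p1 V@[..#./..#./##..]: V00[#.#./#.#./##..]+1* V01[.##./.##./##..]+1 V03[..##/..##/##..]-1 V13[..#./..##/##.#]-1
p2 H@[#.#./#.#./##..]: H22[#.#./#.#./####]-1*
p3 V@[#.#./#.#./####]: V01[###./###./####]+1* V03[#.##/#.##/####]+1
p4 H@[###./###./####] terminal -1; root [..#./..#./##..] d6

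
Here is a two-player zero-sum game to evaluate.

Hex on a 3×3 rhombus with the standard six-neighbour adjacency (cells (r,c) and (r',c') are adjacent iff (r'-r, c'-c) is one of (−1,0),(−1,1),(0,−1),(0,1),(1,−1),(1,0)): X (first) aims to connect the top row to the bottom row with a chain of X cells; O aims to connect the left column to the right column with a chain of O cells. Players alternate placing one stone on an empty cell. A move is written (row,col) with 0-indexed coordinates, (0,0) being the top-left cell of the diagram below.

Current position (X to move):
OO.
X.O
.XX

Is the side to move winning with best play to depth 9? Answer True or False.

X winning at [OO./X.O/.XX]: False

p1 X@[OO./X.O/.XX]: (0,2)[OOX/X.O/.XX]-1* (1,1)[OO./XXO/.XX]-1 (2,0)[OO./X.O/XXX]-1
p2 O@[OOX/X.O/.XX]: (1,1)[OOX/XOO/.XX]+1* (2,0)[OOX/X.O/OXX]-1
p3 X@[OOX/XOO/.XX] terminal -1; root [OO./X.O/.XX] d9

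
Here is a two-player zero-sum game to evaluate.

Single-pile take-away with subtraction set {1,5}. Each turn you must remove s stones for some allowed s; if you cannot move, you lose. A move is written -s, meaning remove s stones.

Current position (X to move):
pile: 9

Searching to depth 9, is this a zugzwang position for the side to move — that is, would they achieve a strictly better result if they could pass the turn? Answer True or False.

zugzwang(9, X) = False

[9] X move#1: -1:+1/8*, -5:+1/4
[8] O move#2: -1:-1/7*, -5:-1/3
[7] X move#3: -1:+1/6*, -5:+1/2
[6] O move#4: -1:-1/5*, -5:-1/1
[5] X move#5: -1:+1/4*, -5:+1/0
[4] O move#6: -1:-1/3*
[3] X move#7: -1:+1/2*
[2] O move#8: -1:-1/1*
[1] X move#9: -1:+1/0*
[0] end (terminal -1, O#10); searched 9 to 9
suppose X passes — search the same position with O to move:
pass> [9] O move#1: -1:+1/8*, -5:+1/4
pass> [8] X move#2: -1:-1/7*, -5:-1/3
pass> [7] O move#3: -1:+1/6*, -5:+1/2
pass> [6] X move#4: -1:-1/5*, -5:-1/1
pass> [5] O move#5: -1:+1/4*, -5:+1/0
pass> [4] X move#6: -1:-1/3*
pass> [3] O move#7: -1:+1/2*
pass> [2] X move#8: -1:-1/1*
pass> [1] O move#9: -1:+1/0*
pass> [0] end (terminal -1, X#10); searched 9 to 9
for X: play +1, pass -1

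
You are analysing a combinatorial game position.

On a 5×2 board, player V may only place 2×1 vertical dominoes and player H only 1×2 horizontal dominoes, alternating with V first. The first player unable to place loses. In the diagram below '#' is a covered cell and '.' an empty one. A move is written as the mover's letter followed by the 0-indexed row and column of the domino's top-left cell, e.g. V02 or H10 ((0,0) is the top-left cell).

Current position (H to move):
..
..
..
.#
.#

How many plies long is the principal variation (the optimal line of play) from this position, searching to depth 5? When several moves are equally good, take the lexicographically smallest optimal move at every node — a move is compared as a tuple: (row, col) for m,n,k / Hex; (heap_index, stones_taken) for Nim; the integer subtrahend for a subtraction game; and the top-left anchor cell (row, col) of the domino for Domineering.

ply 1, H at ../../../.#/.# | H00=-1→##/../../.#/.#; H10=+1→../##/../.#/.#*; H20=-1→../../##/.#/.#
ply 2, V at ../##/../.#/.# | V20=-1→../##/#./##/.#*; V30=-1→../##/../##/##
ply 3, H at ../##/#./##/.# | H00=+1→##/##/#./##/.#*
ply 4: ##/##/#./##/.# is terminal -1 (V); from ../../../.#/.# depth 5

PV length from [../../../.#/.#]: 3 plies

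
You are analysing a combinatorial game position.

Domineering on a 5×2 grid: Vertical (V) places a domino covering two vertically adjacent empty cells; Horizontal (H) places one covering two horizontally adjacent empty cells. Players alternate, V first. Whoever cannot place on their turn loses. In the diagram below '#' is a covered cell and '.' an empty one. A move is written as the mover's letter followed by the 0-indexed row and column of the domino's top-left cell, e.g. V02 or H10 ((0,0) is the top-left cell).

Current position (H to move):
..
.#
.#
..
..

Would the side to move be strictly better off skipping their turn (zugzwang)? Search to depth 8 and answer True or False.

[../.#/.#/../..] H move#1: H00:-1/##/.#/.#/../.., H30:+1/../.#/.#/##/..*, H40:+1/../.#/.#/../##
[../.#/.#/##/..] V move#2: V00:-1/#./##/.#/##/..*, V10:-1/../##/##/##/..
[#./##/.#/##/..] H move#3: H40:+1/#./##/.#/##/##*
[#./##/.#/##/##] end (terminal -1, V#4); searched ../.#/.#/../.. to 8
pass branch (V moves first from the same position):
  | [../.#/.#/../..] V move#1: V00:-1/#./##/.#/../.., V10:-1/../##/##/../.., V20:+1/../.#/##/#./..*, V30:+1/../.#/.#/#./#., V31:+1/../.#/.#/.#/.#
  | [../.#/##/#./..] H move#2: H00:-1/##/.#/##/#./..*, H40:-1/../.#/##/#./##
  | [##/.#/##/#./..] V move#3: V31:+1/##/.#/##/##/.#*
  | [##/.#/##/##/.#] end (terminal -1, H#4); searched ../.#/.#/../.. to 8
H moving scores +1; H passing scores -1

zugzwang(../.#/.#/../.., H) = False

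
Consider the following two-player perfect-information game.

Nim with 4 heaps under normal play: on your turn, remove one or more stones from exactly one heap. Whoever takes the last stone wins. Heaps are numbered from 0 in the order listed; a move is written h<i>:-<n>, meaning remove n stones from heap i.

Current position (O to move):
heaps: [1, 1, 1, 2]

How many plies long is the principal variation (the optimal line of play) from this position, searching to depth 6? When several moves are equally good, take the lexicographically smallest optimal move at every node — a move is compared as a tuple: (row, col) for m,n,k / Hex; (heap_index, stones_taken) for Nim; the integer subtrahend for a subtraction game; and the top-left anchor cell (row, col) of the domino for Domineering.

PV length from [(1,1,1,2)]: 5 plies

p1 O@[(1,1,1,2)]: h0:-1[(0,1,1,2)]-1 h1:-1[(1,0,1,2)]-1 h2:-1[(1,1,0,2)]-1 h3:-1[(1,1,1,1)]+1* h3:-2[(1,1,1,0)]-1
p2 X@[(1,1,1,1)]: h0:-1[(0,1,1,1)]-1* h1:-1[(1,0,1,1)]-1 h2:-1[(1,1,0,1)]-1 h3:-1[(1,1,1,0)]-1
p3 O@[(0,1,1,1)]: h1:-1[(0,0,1,1)]+1* h2:-1[(0,1,0,1)]+1 h3:-1[(0,1,1,0)]+1
p4 X@[(0,0,1,1)]: h2:-1[(0,0,0,1)]-1* h3:-1[(0,0,1,0)]-1
p5 O@[(0,0,0,1)]: h3:-1[(0,0,0,0)]+1*
p6 X@[(0,0,0,0)] terminal -1; root [(1,1,1,2)] d6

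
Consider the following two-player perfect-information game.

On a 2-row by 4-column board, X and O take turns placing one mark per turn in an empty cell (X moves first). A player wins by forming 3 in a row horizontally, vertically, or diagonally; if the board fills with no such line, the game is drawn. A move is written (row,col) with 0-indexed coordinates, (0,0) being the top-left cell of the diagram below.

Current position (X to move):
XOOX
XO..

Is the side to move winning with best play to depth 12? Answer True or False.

X winning at [XOOX/XO..]: False

p1 X@[XOOX/XO..]: (1,2)[XOOX/XOX.]+0* (1,3)[XOOX/XO.X]+0
p2 O@[XOOX/XOX.]: (1,3)[XOOX/XOXO]+0*
p3 X@[XOOX/XOXO] terminal +0; root [XOOX/XO..] d12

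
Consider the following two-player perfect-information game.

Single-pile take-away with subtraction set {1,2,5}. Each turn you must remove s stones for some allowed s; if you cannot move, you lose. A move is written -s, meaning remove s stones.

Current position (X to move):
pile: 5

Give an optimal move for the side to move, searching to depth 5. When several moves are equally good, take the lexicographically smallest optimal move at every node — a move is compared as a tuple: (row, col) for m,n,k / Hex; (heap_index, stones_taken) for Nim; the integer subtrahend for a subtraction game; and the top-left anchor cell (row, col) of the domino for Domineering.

X's best at [5]: -2

[5] X move#1: -1:-1/4, -2:+1/3*, -5:+1/0
[3] O move#2: -1:-1/2*, -2:-1/1
[2] X move#3: -1:-1/1, -2:+1/0*
[0] end (terminal -1, O#4); searched 5 to 5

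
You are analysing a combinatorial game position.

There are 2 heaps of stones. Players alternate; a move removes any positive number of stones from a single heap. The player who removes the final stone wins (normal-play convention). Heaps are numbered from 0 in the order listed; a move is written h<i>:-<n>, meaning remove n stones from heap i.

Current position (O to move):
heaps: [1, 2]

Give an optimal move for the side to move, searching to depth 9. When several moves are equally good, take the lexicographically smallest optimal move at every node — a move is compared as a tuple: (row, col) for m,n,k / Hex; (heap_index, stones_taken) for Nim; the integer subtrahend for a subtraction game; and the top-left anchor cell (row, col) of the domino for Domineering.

[(1,2)] O move#1: h0:-1:-1/(0,2), h1:-1:+1/(1,1)*, h1:-2:-1/(1,0)
[(1,1)] X move#2: h0:-1:-1/(0,1)*, h1:-1:-1/(1,0)
[(0,1)] O move#3: h1:-1:+1/(0,0)*
[(0,0)] end (terminal -1, X#4); searched (1,2) to 9

O's best at [(1,2)]: h1:-1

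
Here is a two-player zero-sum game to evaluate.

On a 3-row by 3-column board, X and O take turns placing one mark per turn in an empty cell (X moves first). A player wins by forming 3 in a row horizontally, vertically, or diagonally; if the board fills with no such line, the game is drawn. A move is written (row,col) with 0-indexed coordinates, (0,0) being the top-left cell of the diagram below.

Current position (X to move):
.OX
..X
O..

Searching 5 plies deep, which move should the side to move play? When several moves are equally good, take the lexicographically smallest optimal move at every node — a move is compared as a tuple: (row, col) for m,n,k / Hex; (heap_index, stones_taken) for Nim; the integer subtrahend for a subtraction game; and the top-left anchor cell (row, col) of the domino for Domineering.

X's best at [.OX/..X/O..]: (1,0)

p1 X@[.OX/..X/O..]: (0,0)[XOX/..X/O..]+0 (1,0)[.OX/X.X/O..]+1* (1,1)[.OX/.XX/O..]+1 (2,1)[.OX/..X/OX.]+0 (2,2)[.OX/..X/O.X]+1
p2 O@[.OX/X.X/O..]: (0,0)[OOX/X.X/O..]-1* (1,1)[.OX/XOX/O..]-1 (2,1)[.OX/X.X/OO.]-1 (2,2)[.OX/X.X/O.O]-1
p3 X@[OOX/X.X/O..]: (1,1)[OOX/XXX/O..]+1* (2,1)[OOX/X.X/OX.]+1 (2,2)[OOX/X.X/O.X]+1
p4 O@[OOX/XXX/O..] terminal -1; root [.OX/..X/O..] d5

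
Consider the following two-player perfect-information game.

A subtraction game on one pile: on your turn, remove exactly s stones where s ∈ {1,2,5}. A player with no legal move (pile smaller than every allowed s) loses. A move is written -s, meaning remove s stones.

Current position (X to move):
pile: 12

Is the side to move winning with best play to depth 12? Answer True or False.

X winning at [12]: False

p1 X@[12]: -1[11]-1* -2[10]-1 -5[7]-1
p2 O@[11]: -1[10]-1 -2[9]+1* -5[6]+1
p3 X@[9]: -1[8]-1* -2[7]-1 -5[4]-1
p4 O@[8]: -1[7]-1 -2[6]+1* -5[3]+1
p5 X@[6]: -1[5]-1* -2[4]-1 -5[1]-1
p6 O@[5]: -1[4]-1 -2[3]+1* -5[0]+1
p7 X@[3]: -1[2]-1* -2[1]-1
p8 O@[2]: -1[1]-1 -2[0]+1*
p9 X@[0] terminal -1; root [12] d12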